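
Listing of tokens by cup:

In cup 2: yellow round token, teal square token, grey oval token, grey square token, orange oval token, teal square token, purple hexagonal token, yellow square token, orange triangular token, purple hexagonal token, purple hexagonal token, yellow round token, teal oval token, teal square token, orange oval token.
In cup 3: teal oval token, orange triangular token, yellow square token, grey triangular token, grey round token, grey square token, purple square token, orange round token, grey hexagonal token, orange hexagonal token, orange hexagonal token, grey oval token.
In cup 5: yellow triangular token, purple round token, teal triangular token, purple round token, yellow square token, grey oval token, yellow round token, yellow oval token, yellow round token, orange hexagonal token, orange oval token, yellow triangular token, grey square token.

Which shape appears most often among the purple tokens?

Counts by shape (restricted to purple tokens): hexagonal 3, round 2, square 1.
The maximum is 3, held uniquely by hexagonal.

hexagonal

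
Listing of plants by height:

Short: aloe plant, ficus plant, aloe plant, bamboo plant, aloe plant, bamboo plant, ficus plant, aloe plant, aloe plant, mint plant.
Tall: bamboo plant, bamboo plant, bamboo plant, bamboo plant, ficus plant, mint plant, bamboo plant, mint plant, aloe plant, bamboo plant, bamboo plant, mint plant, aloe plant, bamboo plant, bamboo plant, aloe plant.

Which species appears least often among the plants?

Counts by species: bamboo 11, aloe 8, mint 4, ficus 3.
The minimum is 3, held uniquely by ficus.

ficus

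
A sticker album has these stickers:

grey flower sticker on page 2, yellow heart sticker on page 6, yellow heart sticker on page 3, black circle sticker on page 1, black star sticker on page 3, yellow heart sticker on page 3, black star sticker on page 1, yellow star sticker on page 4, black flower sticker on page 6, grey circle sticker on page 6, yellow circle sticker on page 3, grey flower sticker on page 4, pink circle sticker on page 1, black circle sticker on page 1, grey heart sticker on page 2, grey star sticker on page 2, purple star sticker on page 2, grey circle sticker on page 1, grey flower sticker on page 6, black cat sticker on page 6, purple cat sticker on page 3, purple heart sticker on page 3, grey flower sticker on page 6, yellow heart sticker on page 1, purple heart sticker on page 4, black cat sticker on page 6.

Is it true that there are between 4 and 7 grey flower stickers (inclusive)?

grey flower stickers: 4.
The claim requires 4 ≤ 4 ≤ 7, which holds.

True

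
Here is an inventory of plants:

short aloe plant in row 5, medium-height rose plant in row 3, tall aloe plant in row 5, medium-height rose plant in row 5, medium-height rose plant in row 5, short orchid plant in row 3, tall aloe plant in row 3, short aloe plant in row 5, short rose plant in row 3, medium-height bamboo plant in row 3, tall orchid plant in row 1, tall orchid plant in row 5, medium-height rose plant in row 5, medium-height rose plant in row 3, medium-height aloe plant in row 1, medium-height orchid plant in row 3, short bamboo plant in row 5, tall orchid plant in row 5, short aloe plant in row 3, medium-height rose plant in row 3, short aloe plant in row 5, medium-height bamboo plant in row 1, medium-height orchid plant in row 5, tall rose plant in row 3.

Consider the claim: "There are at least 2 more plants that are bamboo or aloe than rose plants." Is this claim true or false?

True

plants that are bamboo or aloe: 10.
rose plants: 8.
The claim requires 10 − 8 = 2 ≥ 2, which holds.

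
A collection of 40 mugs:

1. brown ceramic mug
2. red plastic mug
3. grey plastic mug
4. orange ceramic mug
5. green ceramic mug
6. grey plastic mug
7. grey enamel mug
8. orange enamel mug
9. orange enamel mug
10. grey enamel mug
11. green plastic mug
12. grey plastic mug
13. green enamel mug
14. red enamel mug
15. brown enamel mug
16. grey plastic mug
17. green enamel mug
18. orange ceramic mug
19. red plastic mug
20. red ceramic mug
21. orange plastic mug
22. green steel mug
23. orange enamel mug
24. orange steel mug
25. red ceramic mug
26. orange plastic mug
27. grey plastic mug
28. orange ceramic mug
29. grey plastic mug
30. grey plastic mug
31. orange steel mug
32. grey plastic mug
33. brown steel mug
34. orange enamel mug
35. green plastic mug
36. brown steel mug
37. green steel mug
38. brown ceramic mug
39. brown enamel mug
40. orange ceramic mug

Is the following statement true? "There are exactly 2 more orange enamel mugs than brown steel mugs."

|orange enamel mugs| = 4.
|brown steel mugs| = 2.
The claim requires 4 − 2 (= 2) to equal 2, which holds.

True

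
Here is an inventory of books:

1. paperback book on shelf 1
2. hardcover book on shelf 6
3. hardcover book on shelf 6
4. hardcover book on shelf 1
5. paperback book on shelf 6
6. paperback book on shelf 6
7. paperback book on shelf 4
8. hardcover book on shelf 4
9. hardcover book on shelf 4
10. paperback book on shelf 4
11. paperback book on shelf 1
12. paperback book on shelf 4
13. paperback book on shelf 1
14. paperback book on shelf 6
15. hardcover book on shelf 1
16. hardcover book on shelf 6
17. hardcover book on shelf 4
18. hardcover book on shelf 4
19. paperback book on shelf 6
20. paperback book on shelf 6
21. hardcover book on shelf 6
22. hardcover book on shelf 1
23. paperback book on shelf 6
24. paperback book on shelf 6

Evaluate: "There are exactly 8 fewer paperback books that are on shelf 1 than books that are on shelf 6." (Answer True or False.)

True

paperback books on shelf 1: 3.
books on shelf 6: 11.
The claim requires 11 − 3 (= 8) to equal 8, which holds.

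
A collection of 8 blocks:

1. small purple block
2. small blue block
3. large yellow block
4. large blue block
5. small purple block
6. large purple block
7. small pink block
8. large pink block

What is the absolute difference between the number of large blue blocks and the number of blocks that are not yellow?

6

large blue blocks: 1. blocks that are not yellow: 7.
|1 − 7| = 7 − 1 = 6.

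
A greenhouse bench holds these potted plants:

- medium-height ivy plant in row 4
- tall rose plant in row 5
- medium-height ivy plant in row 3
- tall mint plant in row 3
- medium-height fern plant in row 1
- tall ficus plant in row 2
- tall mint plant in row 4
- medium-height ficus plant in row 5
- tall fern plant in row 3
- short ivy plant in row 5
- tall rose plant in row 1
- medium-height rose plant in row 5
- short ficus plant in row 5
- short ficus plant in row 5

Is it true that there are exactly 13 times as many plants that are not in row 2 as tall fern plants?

plants that are not in row 2: 13.
tall fern plants: 1.
The claim requires 13 = 13 × 1 = 13, which holds.

True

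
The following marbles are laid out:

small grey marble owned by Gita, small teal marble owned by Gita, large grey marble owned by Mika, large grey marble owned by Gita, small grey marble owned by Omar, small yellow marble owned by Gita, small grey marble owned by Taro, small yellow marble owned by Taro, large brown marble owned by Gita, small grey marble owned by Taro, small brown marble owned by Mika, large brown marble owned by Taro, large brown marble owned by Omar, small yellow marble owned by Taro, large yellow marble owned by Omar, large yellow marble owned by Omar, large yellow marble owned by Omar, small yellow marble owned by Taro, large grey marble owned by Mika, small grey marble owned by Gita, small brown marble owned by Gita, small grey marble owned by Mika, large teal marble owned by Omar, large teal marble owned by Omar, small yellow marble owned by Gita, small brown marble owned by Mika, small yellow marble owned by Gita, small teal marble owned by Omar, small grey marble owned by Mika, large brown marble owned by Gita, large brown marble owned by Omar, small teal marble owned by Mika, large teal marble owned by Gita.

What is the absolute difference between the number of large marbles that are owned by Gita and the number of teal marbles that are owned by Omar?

1

large marbles owned by Gita: 4. teal marbles owned by Omar: 3.
|4 − 3| = 4 − 3 = 1.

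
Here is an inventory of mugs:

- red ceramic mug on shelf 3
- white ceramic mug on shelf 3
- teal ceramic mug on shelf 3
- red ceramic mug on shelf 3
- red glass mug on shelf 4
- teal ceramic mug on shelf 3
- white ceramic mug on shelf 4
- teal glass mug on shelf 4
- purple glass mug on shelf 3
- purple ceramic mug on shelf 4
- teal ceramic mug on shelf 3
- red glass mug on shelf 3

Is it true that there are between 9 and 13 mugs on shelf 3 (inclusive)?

mugs on shelf 3: 8.
The claim requires 9 ≤ 8 ≤ 13, which does not hold.

False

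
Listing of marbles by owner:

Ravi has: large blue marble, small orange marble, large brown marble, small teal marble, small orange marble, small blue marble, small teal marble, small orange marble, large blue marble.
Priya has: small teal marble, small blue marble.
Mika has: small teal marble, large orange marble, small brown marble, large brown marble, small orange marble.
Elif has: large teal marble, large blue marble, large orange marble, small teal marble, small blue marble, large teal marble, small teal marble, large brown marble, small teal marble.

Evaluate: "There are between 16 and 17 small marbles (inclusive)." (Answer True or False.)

False

|small marbles| = 15.
The claim requires 16 ≤ 15 ≤ 17, which does not hold.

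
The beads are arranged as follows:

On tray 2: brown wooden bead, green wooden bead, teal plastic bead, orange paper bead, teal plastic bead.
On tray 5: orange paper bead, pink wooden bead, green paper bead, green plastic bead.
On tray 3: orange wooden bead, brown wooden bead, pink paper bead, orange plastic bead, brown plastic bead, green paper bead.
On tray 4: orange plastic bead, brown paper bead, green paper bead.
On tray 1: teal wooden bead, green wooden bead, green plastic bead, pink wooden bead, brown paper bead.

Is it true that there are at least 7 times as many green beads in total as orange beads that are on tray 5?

green beads: 7.
orange beads on tray 5: 1.
The claim requires 7 ≥ 7 × 1 = 7, which holds.

True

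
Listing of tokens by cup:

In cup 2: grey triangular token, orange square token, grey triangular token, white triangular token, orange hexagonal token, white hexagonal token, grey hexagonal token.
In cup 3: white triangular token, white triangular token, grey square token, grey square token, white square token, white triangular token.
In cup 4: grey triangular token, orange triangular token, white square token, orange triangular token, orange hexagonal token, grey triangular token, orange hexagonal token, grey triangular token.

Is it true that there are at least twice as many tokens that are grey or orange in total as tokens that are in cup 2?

There are 14 tokens that are grey or orange.
There are 7 tokens in cup 2.
The claim requires 14 ≥ 2 × 7 = 14, which holds.

True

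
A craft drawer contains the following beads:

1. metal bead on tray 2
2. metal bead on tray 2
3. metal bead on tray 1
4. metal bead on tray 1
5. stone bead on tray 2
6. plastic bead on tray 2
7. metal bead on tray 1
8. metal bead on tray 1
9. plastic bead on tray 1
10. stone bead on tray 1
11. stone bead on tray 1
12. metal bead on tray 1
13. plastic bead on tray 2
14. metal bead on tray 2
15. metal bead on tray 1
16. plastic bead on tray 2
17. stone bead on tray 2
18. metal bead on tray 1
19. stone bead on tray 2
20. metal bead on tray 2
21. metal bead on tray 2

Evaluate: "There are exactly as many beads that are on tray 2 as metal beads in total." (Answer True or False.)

False

beads on tray 2: 11.
metal beads: 12.
The claim requires 11 = 12, which does not hold.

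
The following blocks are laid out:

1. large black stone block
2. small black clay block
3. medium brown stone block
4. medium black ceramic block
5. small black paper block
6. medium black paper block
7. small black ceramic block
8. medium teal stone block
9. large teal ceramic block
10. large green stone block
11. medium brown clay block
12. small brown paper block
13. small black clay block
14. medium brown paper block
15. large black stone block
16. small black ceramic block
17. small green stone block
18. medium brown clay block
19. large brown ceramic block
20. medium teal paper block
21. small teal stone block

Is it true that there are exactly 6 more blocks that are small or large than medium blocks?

False

There are 13 blocks that are small or large.
There are 8 medium blocks.
The claim requires 13 − 8 (= 5) to equal 6, which does not hold.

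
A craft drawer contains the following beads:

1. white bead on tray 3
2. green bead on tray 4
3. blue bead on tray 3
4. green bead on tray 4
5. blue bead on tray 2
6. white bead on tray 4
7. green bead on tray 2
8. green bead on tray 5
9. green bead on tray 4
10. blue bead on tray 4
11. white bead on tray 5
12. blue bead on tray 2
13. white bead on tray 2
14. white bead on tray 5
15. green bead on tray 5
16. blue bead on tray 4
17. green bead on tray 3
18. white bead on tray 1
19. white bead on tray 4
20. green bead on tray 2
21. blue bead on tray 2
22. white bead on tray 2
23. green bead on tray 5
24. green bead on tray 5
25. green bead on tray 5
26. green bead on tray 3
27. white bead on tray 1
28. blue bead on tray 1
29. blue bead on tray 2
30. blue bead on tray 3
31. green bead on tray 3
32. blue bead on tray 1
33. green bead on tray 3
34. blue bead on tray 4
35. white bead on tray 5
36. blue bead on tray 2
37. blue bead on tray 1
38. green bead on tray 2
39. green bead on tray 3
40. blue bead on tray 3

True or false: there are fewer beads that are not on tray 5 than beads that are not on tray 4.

There are 32 beads that are not on tray 5.
There are 32 beads that are not on tray 4.
The claim requires 32 < 32, which does not hold.

False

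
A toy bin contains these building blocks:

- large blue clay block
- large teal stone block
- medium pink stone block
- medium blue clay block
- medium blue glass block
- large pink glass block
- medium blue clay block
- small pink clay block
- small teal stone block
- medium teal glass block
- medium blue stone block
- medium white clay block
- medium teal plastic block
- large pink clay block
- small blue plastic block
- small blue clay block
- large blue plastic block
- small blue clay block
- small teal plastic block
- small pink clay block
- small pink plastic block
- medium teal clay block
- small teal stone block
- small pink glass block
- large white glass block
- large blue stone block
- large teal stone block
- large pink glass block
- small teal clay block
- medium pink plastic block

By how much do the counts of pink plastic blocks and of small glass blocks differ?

1

pink plastic blocks: 2. small glass blocks: 1.
|2 − 1| = 2 − 1 = 1.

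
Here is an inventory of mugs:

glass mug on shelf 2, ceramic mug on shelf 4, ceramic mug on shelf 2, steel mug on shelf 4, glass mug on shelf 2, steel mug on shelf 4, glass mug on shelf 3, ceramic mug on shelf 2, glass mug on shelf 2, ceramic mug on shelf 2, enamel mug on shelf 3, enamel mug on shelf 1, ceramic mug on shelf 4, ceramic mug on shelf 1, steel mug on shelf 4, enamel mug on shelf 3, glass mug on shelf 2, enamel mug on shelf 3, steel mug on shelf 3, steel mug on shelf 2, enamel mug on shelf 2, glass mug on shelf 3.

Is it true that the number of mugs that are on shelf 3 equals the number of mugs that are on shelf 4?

False

mugs on shelf 3: 6.
mugs on shelf 4: 5.
The claim requires 6 = 5, which does not hold.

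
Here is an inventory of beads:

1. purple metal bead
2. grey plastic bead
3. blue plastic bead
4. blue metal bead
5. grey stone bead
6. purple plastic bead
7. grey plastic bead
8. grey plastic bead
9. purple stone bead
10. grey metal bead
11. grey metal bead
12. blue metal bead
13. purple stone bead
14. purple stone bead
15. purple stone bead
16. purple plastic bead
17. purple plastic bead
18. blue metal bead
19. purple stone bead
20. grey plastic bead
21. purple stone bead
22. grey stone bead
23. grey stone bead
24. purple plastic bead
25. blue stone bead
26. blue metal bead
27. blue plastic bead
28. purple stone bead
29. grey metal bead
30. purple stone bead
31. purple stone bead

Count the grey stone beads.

3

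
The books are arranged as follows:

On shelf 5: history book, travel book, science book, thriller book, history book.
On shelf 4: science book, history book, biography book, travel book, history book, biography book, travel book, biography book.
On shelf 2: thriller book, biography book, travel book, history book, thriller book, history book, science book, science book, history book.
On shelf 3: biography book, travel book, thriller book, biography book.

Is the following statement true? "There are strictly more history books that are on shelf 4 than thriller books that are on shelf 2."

history books on shelf 4: 2.
thriller books on shelf 2: 2.
The claim requires 2 > 2, which does not hold.

False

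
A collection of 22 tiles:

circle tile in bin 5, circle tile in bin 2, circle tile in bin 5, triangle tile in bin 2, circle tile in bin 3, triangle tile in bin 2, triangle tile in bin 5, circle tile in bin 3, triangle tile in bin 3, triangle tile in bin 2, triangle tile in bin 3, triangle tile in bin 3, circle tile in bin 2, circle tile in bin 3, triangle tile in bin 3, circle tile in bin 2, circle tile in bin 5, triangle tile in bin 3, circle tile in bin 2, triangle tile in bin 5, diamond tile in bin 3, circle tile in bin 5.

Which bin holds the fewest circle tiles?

Counts by bin (restricted to circle tiles): bin 5→4, bin 2→4, bin 3→3.
The minimum is 3, held uniquely by bin 3.

bin 3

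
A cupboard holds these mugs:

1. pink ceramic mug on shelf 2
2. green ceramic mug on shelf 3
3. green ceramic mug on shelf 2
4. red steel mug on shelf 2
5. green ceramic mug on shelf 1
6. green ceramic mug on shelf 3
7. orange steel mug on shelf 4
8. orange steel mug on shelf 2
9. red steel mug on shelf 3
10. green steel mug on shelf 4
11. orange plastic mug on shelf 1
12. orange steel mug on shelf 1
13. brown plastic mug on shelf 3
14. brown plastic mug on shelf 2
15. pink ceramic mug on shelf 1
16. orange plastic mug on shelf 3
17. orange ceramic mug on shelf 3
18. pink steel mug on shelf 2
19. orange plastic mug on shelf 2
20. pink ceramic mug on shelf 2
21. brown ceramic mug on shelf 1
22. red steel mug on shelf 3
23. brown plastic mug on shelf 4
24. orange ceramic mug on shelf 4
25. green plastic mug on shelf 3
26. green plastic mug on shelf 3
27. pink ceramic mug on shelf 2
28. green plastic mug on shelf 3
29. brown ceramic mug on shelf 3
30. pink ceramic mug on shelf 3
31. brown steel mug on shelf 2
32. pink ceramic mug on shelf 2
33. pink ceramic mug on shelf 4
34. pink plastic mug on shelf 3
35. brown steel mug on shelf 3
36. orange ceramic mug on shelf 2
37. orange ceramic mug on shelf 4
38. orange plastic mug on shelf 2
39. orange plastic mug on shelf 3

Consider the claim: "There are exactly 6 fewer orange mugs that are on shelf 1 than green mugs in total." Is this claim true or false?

orange mugs on shelf 1: 2.
green mugs: 8.
The claim requires 8 − 2 (= 6) to equal 6, which holds.

True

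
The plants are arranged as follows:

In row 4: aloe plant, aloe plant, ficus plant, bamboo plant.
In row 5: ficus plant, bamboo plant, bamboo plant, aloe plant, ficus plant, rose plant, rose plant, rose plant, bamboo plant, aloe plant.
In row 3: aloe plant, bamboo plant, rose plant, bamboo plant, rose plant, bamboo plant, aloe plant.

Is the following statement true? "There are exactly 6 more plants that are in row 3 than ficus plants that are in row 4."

|plants in row 3| = 7.
|ficus plants in row 4| = 1.
The claim requires 7 − 1 (= 6) to equal 6, which holds.

True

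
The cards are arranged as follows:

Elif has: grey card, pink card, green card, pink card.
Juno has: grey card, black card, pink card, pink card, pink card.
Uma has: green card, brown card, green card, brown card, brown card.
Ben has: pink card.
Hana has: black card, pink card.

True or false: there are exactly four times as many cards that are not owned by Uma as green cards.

|cards that are not owned by Uma| = 12.
|green cards| = 3.
The claim requires 12 = 4 × 3 = 12, which holds.

True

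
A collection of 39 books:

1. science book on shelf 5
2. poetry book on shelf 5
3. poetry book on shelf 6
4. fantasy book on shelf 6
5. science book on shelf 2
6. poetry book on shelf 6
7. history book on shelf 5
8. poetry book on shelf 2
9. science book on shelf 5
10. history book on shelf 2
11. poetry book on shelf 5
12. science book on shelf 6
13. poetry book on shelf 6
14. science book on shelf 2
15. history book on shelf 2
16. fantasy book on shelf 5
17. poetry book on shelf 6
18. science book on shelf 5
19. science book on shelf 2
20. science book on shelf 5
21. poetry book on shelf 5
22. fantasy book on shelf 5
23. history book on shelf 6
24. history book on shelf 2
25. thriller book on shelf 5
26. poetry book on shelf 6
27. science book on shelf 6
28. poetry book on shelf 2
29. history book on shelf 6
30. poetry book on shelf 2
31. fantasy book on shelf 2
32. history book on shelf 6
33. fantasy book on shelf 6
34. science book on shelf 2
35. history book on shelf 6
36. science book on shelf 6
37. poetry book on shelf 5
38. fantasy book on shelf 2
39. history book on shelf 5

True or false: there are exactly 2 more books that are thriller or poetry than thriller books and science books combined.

books that are thriller or poetry: 13.
thriller books: 1; science books: 11; combined: 1 + 11 = 12.
The claim requires 13 − 12 (= 1) to equal 2, which does not hold.

False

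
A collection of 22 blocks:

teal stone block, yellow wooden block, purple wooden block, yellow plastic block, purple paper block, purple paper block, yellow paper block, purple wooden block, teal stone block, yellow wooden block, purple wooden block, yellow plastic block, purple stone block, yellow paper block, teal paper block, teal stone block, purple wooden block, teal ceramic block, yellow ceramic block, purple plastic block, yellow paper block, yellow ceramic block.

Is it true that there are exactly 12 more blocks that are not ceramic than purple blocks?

False

blocks that are not ceramic: 19.
purple blocks: 8.
The claim requires 19 − 8 (= 11) to equal 12, which does not hold.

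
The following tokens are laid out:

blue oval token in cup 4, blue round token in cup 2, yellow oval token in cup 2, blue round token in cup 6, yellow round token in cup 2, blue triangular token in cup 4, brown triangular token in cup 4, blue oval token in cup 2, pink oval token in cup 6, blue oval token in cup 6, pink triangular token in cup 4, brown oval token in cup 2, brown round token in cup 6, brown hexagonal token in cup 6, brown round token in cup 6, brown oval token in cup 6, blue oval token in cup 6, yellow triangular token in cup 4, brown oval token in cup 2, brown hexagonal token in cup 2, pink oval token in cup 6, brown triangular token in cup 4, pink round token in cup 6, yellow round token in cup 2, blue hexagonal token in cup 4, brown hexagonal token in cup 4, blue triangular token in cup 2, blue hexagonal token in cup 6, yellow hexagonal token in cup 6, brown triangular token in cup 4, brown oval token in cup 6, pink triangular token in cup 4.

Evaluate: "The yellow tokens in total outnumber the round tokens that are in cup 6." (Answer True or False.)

True

|yellow tokens| = 5.
|round tokens in cup 6| = 4.
The claim requires 5 > 4, which holds.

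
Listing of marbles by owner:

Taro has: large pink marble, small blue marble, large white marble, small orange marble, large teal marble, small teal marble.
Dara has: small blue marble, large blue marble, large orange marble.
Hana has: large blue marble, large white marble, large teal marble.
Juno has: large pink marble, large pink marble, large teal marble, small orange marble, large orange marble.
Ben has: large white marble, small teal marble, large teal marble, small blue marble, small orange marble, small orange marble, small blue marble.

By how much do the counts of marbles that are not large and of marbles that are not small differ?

4

marbles that are not large: 10. marbles that are not small: 14.
|10 − 14| = 14 − 10 = 4.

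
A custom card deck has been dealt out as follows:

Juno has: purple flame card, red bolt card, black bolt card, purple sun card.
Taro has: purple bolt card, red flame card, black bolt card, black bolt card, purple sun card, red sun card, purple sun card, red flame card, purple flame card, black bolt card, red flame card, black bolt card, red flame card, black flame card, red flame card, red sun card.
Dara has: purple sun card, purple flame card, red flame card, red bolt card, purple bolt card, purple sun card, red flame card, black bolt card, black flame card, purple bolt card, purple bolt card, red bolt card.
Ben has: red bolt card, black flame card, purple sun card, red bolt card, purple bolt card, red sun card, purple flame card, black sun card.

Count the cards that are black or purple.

25

black: 10; purple: 15; together 10 + 15 = 25.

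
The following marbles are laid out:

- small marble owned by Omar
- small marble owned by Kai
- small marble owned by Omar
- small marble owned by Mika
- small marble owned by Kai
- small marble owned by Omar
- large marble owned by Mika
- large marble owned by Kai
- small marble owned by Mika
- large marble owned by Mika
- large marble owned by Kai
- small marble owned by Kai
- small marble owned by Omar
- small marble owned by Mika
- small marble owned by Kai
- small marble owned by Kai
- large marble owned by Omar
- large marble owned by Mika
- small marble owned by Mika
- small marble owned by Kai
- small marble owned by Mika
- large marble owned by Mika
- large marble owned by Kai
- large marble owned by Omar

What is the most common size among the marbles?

small

Counts by size: small 15, large 9.
The maximum is 15, held uniquely by small.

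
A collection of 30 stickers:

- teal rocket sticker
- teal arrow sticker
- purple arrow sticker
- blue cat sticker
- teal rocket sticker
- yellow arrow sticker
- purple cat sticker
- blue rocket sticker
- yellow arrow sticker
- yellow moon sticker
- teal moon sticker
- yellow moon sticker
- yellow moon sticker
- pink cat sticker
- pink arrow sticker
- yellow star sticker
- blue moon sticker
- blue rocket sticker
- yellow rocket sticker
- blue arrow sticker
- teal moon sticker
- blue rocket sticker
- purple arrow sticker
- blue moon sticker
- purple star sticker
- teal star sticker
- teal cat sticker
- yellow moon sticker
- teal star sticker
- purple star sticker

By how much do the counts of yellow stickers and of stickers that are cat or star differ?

yellow stickers: 8. stickers that are cat or star: 9.
|8 − 9| = 9 − 8 = 1.

1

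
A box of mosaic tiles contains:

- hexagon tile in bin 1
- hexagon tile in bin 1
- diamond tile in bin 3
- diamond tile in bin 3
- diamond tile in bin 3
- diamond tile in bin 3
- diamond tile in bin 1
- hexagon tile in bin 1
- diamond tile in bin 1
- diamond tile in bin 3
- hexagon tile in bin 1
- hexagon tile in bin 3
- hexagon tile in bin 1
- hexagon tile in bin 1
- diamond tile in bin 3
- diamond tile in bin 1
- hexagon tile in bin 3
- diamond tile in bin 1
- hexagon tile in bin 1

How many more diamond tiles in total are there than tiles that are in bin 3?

2

diamond tiles: 10.
tiles in bin 3: 8.
10 − 8 = 2.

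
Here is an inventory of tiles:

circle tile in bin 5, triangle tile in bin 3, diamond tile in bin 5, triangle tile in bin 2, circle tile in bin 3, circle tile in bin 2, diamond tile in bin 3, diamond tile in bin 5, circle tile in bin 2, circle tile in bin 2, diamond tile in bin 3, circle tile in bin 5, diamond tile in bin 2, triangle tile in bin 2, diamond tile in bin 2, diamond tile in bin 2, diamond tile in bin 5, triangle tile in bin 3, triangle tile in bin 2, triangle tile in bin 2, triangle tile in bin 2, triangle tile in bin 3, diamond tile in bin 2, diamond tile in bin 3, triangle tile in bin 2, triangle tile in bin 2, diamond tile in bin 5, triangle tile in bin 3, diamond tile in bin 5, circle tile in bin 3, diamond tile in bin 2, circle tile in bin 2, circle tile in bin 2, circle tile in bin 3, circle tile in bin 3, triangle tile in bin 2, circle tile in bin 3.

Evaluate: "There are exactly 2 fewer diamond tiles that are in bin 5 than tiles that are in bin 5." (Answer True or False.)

diamond tiles in bin 5: 5.
tiles in bin 5: 7.
The claim requires 7 − 5 (= 2) to equal 2, which holds.

True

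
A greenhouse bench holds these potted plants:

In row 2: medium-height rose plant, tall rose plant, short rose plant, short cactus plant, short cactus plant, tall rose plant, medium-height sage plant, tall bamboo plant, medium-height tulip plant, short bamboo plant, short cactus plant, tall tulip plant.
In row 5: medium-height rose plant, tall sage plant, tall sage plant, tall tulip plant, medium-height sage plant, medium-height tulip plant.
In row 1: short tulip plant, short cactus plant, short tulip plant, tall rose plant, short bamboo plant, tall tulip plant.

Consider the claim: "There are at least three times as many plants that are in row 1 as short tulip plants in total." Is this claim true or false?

True

|plants in row 1| = 6.
|short tulip plants| = 2.
The claim requires 6 ≥ 3 × 2 = 6, which holds.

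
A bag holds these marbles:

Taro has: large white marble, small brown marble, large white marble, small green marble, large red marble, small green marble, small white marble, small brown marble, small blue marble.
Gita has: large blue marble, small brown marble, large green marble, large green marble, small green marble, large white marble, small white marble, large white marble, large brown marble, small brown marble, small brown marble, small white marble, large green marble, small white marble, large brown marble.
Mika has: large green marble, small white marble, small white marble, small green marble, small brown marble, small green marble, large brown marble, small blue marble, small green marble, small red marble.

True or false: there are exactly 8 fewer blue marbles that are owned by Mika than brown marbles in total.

True

|blue marbles owned by Mika| = 1.
|brown marbles| = 9.
The claim requires 9 − 1 (= 8) to equal 8, which holds.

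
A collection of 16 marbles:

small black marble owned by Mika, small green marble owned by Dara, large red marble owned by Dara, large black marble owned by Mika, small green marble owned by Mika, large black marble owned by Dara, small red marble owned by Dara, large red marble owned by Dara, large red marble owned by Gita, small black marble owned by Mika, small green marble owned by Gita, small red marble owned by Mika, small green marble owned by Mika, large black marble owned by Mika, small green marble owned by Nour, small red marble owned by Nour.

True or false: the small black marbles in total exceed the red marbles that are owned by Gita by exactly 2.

small black marbles: 2.
red marbles owned by Gita: 1.
The claim requires 2 − 1 (= 1) to equal 2, which does not hold.

False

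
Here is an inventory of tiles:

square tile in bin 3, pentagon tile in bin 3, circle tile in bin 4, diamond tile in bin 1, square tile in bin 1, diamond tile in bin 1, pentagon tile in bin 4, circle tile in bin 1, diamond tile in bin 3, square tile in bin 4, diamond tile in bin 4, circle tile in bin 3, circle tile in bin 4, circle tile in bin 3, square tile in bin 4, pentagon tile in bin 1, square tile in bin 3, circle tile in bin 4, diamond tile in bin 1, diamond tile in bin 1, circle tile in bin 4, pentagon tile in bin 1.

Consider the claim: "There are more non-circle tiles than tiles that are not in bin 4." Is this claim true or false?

True

There are 15 non-circle tiles.
There are 14 tiles that are not in bin 4.
The claim requires 15 > 14, which holds.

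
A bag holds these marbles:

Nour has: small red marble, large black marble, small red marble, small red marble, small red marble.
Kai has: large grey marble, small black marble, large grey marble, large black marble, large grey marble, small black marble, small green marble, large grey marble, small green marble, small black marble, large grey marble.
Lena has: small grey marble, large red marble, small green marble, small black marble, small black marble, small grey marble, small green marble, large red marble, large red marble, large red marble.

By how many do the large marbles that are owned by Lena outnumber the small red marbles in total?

0

large marbles owned by Lena: 4.
small red marbles: 4.
4 − 4 = 0.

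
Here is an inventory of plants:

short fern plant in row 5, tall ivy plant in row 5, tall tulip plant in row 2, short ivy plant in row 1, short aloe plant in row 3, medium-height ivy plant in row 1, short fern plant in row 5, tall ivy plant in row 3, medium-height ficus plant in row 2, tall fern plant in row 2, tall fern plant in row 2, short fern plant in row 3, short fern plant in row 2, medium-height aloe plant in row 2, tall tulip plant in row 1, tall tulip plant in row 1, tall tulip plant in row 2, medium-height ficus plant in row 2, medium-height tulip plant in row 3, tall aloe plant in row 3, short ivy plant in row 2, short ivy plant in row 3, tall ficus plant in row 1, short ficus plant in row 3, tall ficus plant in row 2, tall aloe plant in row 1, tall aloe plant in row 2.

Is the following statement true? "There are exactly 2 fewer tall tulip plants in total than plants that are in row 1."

There are 4 tall tulip plants.
There are 6 plants in row 1.
The claim requires 6 − 4 (= 2) to equal 2, which holds.

True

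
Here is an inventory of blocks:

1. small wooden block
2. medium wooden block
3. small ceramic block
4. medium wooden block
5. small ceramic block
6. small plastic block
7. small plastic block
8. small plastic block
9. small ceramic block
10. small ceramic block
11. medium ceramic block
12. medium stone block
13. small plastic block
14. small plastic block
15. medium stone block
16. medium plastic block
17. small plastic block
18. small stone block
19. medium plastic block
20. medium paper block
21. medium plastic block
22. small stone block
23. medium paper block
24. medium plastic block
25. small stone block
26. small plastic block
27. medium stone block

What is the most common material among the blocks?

Counts by material: plastic 11, stone 6, ceramic 5, wooden 3, paper 2.
The maximum is 11, held uniquely by plastic.

plastic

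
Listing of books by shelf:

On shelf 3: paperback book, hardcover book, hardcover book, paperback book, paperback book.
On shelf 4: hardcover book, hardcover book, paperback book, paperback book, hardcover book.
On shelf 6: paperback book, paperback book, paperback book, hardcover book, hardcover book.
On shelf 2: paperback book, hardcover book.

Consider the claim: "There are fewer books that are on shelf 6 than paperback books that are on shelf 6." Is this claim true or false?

False

books on shelf 6: 5.
paperback books on shelf 6: 3.
The claim requires 5 < 3, which does not hold.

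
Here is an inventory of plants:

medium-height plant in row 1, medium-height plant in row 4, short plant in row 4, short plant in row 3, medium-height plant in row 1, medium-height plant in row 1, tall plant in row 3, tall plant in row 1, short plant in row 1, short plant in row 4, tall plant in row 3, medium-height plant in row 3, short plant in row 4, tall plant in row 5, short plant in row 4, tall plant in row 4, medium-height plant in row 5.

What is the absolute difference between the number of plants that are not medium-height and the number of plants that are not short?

plants that are not medium-height: 11. plants that are not short: 11.
|11 − 11| = 11 − 11 = 0.

0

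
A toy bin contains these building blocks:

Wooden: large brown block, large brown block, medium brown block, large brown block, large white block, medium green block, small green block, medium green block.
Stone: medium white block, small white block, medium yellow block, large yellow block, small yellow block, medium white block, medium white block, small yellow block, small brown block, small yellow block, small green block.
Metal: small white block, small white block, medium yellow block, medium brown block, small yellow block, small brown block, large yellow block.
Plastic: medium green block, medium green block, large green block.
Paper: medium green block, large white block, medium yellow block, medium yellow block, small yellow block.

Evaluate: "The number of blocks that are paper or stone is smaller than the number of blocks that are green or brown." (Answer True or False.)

False

|blocks that are paper or stone| = 16.
|blocks that are green or brown| = 15.
The claim requires 16 < 15, which does not hold.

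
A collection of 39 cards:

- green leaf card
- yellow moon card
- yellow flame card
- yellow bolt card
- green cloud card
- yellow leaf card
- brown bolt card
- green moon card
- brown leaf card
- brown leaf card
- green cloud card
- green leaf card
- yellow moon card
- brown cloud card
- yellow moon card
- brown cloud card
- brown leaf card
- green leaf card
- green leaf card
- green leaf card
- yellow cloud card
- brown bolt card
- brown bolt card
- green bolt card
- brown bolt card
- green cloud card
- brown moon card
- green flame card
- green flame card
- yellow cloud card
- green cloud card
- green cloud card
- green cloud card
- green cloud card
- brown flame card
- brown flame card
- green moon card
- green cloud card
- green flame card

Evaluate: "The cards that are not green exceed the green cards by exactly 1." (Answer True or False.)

True

There are 20 cards that are not green.
There are 19 green cards.
The claim requires 20 − 19 (= 1) to equal 1, which holds.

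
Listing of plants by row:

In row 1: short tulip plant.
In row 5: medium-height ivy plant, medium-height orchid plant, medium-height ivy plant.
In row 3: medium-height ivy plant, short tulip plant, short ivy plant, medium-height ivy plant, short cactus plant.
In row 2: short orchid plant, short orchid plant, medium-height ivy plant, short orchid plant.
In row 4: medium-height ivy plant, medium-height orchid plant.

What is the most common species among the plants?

Counts by species: ivy 7, orchid 5, tulip 2, cactus 1.
The maximum is 7, held uniquely by ivy.

ivy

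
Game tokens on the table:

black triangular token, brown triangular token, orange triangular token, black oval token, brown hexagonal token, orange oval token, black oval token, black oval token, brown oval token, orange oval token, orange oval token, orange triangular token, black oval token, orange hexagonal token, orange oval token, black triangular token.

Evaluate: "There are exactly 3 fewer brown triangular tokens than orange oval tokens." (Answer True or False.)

True

brown triangular tokens: 1.
orange oval tokens: 4.
The claim requires 4 − 1 (= 3) to equal 3, which holds.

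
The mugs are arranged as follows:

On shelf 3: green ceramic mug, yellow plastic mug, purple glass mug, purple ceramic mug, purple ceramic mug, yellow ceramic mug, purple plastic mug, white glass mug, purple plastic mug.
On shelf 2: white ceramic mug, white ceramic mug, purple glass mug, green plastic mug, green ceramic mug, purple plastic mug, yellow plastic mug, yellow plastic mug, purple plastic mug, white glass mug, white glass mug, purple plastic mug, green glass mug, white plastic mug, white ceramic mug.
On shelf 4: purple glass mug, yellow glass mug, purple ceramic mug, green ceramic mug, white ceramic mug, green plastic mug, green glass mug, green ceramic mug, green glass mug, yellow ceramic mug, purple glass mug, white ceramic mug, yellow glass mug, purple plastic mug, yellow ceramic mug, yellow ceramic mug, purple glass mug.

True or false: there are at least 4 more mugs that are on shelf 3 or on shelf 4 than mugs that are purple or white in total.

False

mugs on shelf 3 or on shelf 4: 26.
mugs that are purple or white: 23.
The claim requires 26 − 23 = 3 ≥ 4, which does not hold.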